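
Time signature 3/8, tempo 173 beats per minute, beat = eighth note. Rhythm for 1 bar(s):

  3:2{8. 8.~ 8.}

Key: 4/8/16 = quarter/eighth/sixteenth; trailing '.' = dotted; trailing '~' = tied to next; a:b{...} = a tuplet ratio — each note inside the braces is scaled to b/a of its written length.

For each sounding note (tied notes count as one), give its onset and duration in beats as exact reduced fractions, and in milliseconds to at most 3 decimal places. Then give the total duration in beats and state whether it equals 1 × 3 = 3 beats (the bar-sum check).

1) 0.0ms=0b +346.821ms=1b
2) 346.821ms=1b +693.642ms=2b
Σ=3b of 3 (173bpm 3/8) — PASS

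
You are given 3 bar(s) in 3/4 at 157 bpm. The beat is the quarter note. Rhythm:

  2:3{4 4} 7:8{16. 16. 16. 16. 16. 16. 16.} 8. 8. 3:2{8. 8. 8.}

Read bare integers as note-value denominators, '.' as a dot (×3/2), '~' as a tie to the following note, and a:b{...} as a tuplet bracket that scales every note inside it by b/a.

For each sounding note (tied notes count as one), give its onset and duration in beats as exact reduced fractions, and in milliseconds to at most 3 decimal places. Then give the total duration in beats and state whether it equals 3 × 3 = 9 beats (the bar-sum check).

1) 0.0ms=0b +573.248ms=3/2b
2) 573.248ms=3/2b +573.248ms=3/2b
3) 1146.497ms=3b +163.785ms=3/7b
4) 1310.282ms=24/7b +163.785ms=3/7b
5) 1474.067ms=27/7b +163.785ms=3/7b
6) 1637.853ms=30/7b +163.785ms=3/7b
7) 1801.638ms=33/7b +163.785ms=3/7b
8) 1965.423ms=36/7b +163.785ms=3/7b
9) 2129.208ms=39/7b +163.785ms=3/7b
10) 2292.994ms=6b +286.624ms=3/4b
11) 2579.618ms=27/4b +286.624ms=3/4b
12) 2866.242ms=15/2b +191.083ms=1/2b
13) 3057.325ms=8b +191.083ms=1/2b
14) 3248.408ms=17/2b +191.083ms=1/2b
Σ=9b of 9 (157bpm 3/4) — PASS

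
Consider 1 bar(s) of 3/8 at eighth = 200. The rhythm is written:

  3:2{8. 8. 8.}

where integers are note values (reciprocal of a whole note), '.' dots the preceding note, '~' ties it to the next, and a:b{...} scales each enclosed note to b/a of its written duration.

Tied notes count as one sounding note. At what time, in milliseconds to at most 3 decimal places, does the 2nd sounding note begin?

note 2 onset = 1b = 300.0ms

1. 0.0ms @ 0 + 300.0ms (1)
2. 300.0ms @ 1 + 300.0ms (1)
3. 600.0ms @ 2 + 300.0ms (1)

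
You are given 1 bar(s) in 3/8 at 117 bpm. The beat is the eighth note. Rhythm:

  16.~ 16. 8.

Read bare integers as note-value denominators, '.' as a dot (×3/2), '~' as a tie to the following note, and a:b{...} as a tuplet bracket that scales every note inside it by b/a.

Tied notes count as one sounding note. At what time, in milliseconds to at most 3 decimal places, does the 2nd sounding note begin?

1. 0.0ms @ 0 + 769.231ms (3/2)
2. 769.231ms @ 3/2 + 769.231ms (3/2)

note 2 onset = 3/2b = 769.231ms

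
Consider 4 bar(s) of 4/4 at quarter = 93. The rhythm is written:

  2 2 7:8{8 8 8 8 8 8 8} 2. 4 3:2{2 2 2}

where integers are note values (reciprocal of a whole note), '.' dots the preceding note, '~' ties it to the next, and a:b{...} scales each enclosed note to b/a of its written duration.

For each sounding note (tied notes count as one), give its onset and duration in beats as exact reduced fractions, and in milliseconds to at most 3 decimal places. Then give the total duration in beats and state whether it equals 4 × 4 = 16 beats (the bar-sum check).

1) 0.0ms=0b +1290.323ms=2b
2) 1290.323ms=2b +1290.323ms=2b
3) 2580.645ms=4b +368.664ms=4/7b
4) 2949.309ms=32/7b +368.664ms=4/7b
5) 3317.972ms=36/7b +368.664ms=4/7b
6) 3686.636ms=40/7b +368.664ms=4/7b
7) 4055.3ms=44/7b +368.664ms=4/7b
8) 4423.963ms=48/7b +368.664ms=4/7b
9) 4792.627ms=52/7b +368.664ms=4/7b
10) 5161.29ms=8b +1935.484ms=3b
11) 7096.774ms=11b +645.161ms=1b
12) 7741.935ms=12b +860.215ms=4/3b
13) 8602.151ms=40/3b +860.215ms=4/3b
14) 9462.366ms=44/3b +860.215ms=4/3b
Σ=16b of 16 (93bpm 4/4) — PASS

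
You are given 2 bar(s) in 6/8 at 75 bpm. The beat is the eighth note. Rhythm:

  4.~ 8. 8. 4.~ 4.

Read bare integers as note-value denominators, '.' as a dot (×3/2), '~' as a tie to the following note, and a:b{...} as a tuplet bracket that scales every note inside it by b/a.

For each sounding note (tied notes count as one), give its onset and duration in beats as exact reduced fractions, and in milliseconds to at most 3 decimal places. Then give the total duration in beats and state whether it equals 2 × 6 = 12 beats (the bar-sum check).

1) 0.0ms=0b +3600.0ms=9/2b
2) 3600.0ms=9/2b +1200.0ms=3/2b
3) 4800.0ms=6b +4800.0ms=6b
Σ=12b of 12 (75bpm 6/8) — PASS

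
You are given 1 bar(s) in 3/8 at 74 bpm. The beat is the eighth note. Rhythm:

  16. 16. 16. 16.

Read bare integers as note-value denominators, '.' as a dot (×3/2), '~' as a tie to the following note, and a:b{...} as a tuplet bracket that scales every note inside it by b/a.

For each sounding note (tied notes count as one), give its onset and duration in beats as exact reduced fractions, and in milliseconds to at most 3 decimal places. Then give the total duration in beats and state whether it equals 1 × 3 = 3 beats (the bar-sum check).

1) 0.0ms=0b +608.108ms=3/4b
2) 608.108ms=3/4b +608.108ms=3/4b
3) 1216.216ms=3/2b +608.108ms=3/4b
4) 1824.324ms=9/4b +608.108ms=3/4b
Σ=3b of 3 (74bpm 3/8) — PASS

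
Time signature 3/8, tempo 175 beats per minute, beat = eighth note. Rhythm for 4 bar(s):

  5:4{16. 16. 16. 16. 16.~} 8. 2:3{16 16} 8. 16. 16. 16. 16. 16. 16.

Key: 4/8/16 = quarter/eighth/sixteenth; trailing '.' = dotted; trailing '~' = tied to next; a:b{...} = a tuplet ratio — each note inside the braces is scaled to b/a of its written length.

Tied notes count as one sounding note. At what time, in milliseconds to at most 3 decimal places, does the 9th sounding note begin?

note 9 onset = 15/2b = 2571.429ms

1. 0.0ms @ 0 + 205.714ms (3/5)
2. 205.714ms @ 3/5 + 205.714ms (3/5)
3. 411.429ms @ 6/5 + 205.714ms (3/5)
4. 617.143ms @ 9/5 + 205.714ms (3/5)
5. 822.857ms @ 12/5 + 720.0ms (21/10)
6. 1542.857ms @ 9/2 + 257.143ms (3/4)
7. 1800.0ms @ 21/4 + 257.143ms (3/4)
8. 2057.143ms @ 6 + 514.286ms (3/2)
9. 2571.429ms @ 15/2 + 257.143ms (3/4)
10. 2828.571ms @ 33/4 + 257.143ms (3/4)
11. 3085.714ms @ 9 + 257.143ms (3/4)
12. 3342.857ms @ 39/4 + 257.143ms (3/4)
13. 3600.0ms @ 21/2 + 257.143ms (3/4)
14. 3857.143ms @ 45/4 + 257.143ms (3/4)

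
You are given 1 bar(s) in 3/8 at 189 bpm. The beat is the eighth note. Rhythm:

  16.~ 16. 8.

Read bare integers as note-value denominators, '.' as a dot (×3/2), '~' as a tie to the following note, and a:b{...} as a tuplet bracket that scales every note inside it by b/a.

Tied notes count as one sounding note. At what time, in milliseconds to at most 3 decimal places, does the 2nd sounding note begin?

note 2 onset = 3/2b = 476.19ms

1. 0.0ms @ 0 + 476.19ms (3/2)
2. 476.19ms @ 3/2 + 476.19ms (3/2)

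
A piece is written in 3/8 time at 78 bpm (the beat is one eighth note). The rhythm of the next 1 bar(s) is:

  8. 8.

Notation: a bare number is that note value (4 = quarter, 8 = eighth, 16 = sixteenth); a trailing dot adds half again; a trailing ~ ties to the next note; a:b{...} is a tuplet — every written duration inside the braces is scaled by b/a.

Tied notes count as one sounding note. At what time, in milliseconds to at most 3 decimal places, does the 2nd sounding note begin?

1. 0.0ms @ 0 + 1153.846ms (3/2)
2. 1153.846ms @ 3/2 + 1153.846ms (3/2)

note 2 onset = 3/2b = 1153.846ms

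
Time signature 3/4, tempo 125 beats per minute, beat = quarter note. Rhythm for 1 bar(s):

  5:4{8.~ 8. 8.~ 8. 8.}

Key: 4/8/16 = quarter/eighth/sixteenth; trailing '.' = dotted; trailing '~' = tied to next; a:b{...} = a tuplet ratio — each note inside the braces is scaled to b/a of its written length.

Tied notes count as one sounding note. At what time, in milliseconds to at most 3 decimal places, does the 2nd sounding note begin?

1. 0.0ms @ 0 + 576.0ms (6/5)
2. 576.0ms @ 6/5 + 576.0ms (6/5)
3. 1152.0ms @ 12/5 + 288.0ms (3/5)

note 2 onset = 6/5b = 576.0ms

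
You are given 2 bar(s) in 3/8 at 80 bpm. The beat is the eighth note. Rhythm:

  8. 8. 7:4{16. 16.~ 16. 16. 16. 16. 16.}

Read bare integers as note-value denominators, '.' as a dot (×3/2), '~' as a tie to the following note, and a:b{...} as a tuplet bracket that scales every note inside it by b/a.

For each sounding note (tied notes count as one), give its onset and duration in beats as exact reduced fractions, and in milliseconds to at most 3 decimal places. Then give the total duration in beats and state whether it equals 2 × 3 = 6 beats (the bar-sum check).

1) 0.0ms=0b +1125.0ms=3/2b
2) 1125.0ms=3/2b +1125.0ms=3/2b
3) 2250.0ms=3b +321.429ms=3/7b
4) 2571.429ms=24/7b +642.857ms=6/7b
5) 3214.286ms=30/7b +321.429ms=3/7b
6) 3535.714ms=33/7b +321.429ms=3/7b
7) 3857.143ms=36/7b +321.429ms=3/7b
8) 4178.571ms=39/7b +321.429ms=3/7b
Σ=6b of 6 (80bpm 3/8) — PASS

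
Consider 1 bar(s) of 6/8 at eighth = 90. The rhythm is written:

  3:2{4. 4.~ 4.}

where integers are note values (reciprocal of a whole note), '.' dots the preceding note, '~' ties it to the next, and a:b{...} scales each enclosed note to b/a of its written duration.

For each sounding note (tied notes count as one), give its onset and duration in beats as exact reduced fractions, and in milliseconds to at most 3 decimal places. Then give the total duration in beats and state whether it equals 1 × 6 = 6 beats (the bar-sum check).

1) 0.0ms=0b +1333.333ms=2b
2) 1333.333ms=2b +2666.667ms=4b
Σ=6b of 6 (90bpm 6/8) — PASS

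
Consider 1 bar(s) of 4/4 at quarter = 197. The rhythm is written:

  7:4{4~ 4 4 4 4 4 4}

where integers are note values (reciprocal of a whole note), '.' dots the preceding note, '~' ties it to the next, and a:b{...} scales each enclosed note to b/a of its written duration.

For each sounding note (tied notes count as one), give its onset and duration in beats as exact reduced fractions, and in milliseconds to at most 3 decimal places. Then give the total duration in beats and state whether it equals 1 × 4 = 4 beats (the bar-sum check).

1) 0.0ms=0b +348.078ms=8/7b
2) 348.078ms=8/7b +174.039ms=4/7b
3) 522.117ms=12/7b +174.039ms=4/7b
4) 696.157ms=16/7b +174.039ms=4/7b
5) 870.196ms=20/7b +174.039ms=4/7b
6) 1044.235ms=24/7b +174.039ms=4/7b
Σ=4b of 4 (197bpm 4/4) — PASS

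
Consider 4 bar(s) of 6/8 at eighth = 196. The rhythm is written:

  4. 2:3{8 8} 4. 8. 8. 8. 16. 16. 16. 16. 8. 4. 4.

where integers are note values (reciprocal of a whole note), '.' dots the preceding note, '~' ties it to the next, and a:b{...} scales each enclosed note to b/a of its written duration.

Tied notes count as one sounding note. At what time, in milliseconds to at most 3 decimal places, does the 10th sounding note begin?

note 10 onset = 15b = 4591.837ms

1. 0.0ms @ 0 + 918.367ms (3)
2. 918.367ms @ 3 + 459.184ms (3/2)
3. 1377.551ms @ 9/2 + 459.184ms (3/2)
4. 1836.735ms @ 6 + 918.367ms (3)
5. 2755.102ms @ 9 + 459.184ms (3/2)
6. 3214.286ms @ 21/2 + 459.184ms (3/2)
7. 3673.469ms @ 12 + 459.184ms (3/2)
8. 4132.653ms @ 27/2 + 229.592ms (3/4)
9. 4362.245ms @ 57/4 + 229.592ms (3/4)
10. 4591.837ms @ 15 + 229.592ms (3/4)
11. 4821.429ms @ 63/4 + 229.592ms (3/4)
12. 5051.02ms @ 33/2 + 459.184ms (3/2)
13. 5510.204ms @ 18 + 918.367ms (3)
14. 6428.571ms @ 21 + 918.367ms (3)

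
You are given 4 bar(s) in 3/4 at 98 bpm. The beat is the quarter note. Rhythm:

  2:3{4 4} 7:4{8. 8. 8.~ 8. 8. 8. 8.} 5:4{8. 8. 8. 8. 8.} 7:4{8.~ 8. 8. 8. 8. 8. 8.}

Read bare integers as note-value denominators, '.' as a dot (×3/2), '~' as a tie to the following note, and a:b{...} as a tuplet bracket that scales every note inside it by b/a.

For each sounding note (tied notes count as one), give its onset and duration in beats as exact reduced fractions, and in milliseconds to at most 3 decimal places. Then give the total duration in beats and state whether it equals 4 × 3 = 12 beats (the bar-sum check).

1) 0.0ms=0b +918.367ms=3/2b
2) 918.367ms=3/2b +918.367ms=3/2b
3) 1836.735ms=3b +262.391ms=3/7b
4) 2099.125ms=24/7b +262.391ms=3/7b
5) 2361.516ms=27/7b +524.781ms=6/7b
6) 2886.297ms=33/7b +262.391ms=3/7b
7) 3148.688ms=36/7b +262.391ms=3/7b
8) 3411.079ms=39/7b +262.391ms=3/7b
9) 3673.469ms=6b +367.347ms=3/5b
10) 4040.816ms=33/5b +367.347ms=3/5b
11) 4408.163ms=36/5b +367.347ms=3/5b
12) 4775.51ms=39/5b +367.347ms=3/5b
13) 5142.857ms=42/5b +367.347ms=3/5b
14) 5510.204ms=9b +524.781ms=6/7b
15) 6034.985ms=69/7b +262.391ms=3/7b
16) 6297.376ms=72/7b +262.391ms=3/7b
17) 6559.767ms=75/7b +262.391ms=3/7b
18) 6822.157ms=78/7b +262.391ms=3/7b
19) 7084.548ms=81/7b +262.391ms=3/7b
Σ=12b of 12 (98bpm 3/4) — PASS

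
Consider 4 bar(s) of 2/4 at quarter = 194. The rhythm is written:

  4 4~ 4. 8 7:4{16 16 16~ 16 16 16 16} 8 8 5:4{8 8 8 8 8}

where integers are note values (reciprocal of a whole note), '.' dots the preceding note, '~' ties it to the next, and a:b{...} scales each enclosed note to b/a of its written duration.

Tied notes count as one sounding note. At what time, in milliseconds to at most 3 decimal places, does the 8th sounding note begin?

note 8 onset = 33/7b = 1458.027ms

1. 0.0ms @ 0 + 309.278ms (1)
2. 309.278ms @ 1 + 773.196ms (5/2)
3. 1082.474ms @ 7/2 + 154.639ms (1/2)
4. 1237.113ms @ 4 + 44.183ms (1/7)
5. 1281.296ms @ 29/7 + 44.183ms (1/7)
6. 1325.479ms @ 30/7 + 88.365ms (2/7)
7. 1413.844ms @ 32/7 + 44.183ms (1/7)
8. 1458.027ms @ 33/7 + 44.183ms (1/7)
9. 1502.209ms @ 34/7 + 44.183ms (1/7)
10. 1546.392ms @ 5 + 154.639ms (1/2)
11. 1701.031ms @ 11/2 + 154.639ms (1/2)
12. 1855.67ms @ 6 + 123.711ms (2/5)
13. 1979.381ms @ 32/5 + 123.711ms (2/5)
14. 2103.093ms @ 34/5 + 123.711ms (2/5)
15. 2226.804ms @ 36/5 + 123.711ms (2/5)
16. 2350.515ms @ 38/5 + 123.711ms (2/5)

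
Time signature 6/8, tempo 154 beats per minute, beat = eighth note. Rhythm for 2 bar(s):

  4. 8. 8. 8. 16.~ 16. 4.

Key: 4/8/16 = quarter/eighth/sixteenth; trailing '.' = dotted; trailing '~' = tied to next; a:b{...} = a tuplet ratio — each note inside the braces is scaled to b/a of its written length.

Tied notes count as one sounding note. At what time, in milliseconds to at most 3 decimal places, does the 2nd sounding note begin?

note 2 onset = 3b = 1168.831ms

1. 0.0ms @ 0 + 1168.831ms (3)
2. 1168.831ms @ 3 + 584.416ms (3/2)
3. 1753.247ms @ 9/2 + 584.416ms (3/2)
4. 2337.662ms @ 6 + 584.416ms (3/2)
5. 2922.078ms @ 15/2 + 584.416ms (3/2)
6. 3506.494ms @ 9 + 1168.831ms (3)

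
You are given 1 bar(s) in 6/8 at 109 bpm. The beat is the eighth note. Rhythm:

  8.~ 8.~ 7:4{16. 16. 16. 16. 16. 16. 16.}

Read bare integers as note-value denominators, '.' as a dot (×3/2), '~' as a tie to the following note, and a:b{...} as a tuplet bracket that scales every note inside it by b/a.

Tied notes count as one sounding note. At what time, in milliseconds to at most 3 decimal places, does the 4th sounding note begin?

1. 0.0ms @ 0 + 1887.287ms (24/7)
2. 1887.287ms @ 24/7 + 235.911ms (3/7)
3. 2123.198ms @ 27/7 + 235.911ms (3/7)
4. 2359.109ms @ 30/7 + 235.911ms (3/7)
5. 2595.02ms @ 33/7 + 235.911ms (3/7)
6. 2830.931ms @ 36/7 + 235.911ms (3/7)
7. 3066.841ms @ 39/7 + 235.911ms (3/7)

note 4 onset = 30/7b = 2359.109ms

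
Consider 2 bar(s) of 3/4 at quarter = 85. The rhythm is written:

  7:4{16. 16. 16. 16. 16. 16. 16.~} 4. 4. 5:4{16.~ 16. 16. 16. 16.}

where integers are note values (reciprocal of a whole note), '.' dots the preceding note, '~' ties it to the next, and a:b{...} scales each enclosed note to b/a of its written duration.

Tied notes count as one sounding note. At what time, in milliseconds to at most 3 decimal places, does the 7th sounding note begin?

1. 0.0ms @ 0 + 151.261ms (3/14)
2. 151.261ms @ 3/14 + 151.261ms (3/14)
3. 302.521ms @ 3/7 + 151.261ms (3/14)
4. 453.782ms @ 9/14 + 151.261ms (3/14)
5. 605.042ms @ 6/7 + 151.261ms (3/14)
6. 756.303ms @ 15/14 + 151.261ms (3/14)
7. 907.563ms @ 9/7 + 1210.084ms (12/7)
8. 2117.647ms @ 3 + 1058.824ms (3/2)
9. 3176.471ms @ 9/2 + 423.529ms (3/5)
10. 3600.0ms @ 51/10 + 211.765ms (3/10)
11. 3811.765ms @ 27/5 + 211.765ms (3/10)
12. 4023.529ms @ 57/10 + 211.765ms (3/10)

note 7 onset = 9/7b = 907.563ms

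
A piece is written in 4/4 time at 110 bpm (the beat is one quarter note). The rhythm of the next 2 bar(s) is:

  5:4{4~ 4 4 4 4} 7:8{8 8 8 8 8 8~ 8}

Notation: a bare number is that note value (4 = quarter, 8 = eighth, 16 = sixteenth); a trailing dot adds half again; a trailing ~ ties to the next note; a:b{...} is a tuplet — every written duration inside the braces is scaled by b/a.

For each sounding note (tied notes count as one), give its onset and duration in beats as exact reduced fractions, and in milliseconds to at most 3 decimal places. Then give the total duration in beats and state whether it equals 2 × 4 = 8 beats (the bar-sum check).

1) 0.0ms=0b +872.727ms=8/5b
2) 872.727ms=8/5b +436.364ms=4/5b
3) 1309.091ms=12/5b +436.364ms=4/5b
4) 1745.455ms=16/5b +436.364ms=4/5b
5) 2181.818ms=4b +311.688ms=4/7b
6) 2493.506ms=32/7b +311.688ms=4/7b
7) 2805.195ms=36/7b +311.688ms=4/7b
8) 3116.883ms=40/7b +311.688ms=4/7b
9) 3428.571ms=44/7b +311.688ms=4/7b
10) 3740.26ms=48/7b +623.377ms=8/7b
Σ=8b of 8 (110bpm 4/4) — PASS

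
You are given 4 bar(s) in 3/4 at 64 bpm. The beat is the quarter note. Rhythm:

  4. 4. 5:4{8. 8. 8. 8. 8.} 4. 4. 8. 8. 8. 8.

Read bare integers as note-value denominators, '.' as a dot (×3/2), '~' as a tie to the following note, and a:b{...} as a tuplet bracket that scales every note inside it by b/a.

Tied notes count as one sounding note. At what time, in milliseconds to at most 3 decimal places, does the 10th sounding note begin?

1. 0.0ms @ 0 + 1406.25ms (3/2)
2. 1406.25ms @ 3/2 + 1406.25ms (3/2)
3. 2812.5ms @ 3 + 562.5ms (3/5)
4. 3375.0ms @ 18/5 + 562.5ms (3/5)
5. 3937.5ms @ 21/5 + 562.5ms (3/5)
6. 4500.0ms @ 24/5 + 562.5ms (3/5)
7. 5062.5ms @ 27/5 + 562.5ms (3/5)
8. 5625.0ms @ 6 + 1406.25ms (3/2)
9. 7031.25ms @ 15/2 + 1406.25ms (3/2)
10. 8437.5ms @ 9 + 703.125ms (3/4)
11. 9140.625ms @ 39/4 + 703.125ms (3/4)
12. 9843.75ms @ 21/2 + 703.125ms (3/4)
13. 10546.875ms @ 45/4 + 703.125ms (3/4)

note 10 onset = 9b = 8437.5ms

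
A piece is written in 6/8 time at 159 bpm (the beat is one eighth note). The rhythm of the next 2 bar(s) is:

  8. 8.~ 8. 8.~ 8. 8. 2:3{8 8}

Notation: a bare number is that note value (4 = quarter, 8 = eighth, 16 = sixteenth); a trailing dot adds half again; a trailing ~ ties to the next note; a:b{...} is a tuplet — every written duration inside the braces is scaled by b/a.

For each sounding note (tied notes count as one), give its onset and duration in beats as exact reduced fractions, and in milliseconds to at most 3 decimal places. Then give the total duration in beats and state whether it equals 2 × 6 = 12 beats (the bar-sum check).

1) 0.0ms=0b +566.038ms=3/2b
2) 566.038ms=3/2b +1132.075ms=3b
3) 1698.113ms=9/2b +1132.075ms=3b
4) 2830.189ms=15/2b +566.038ms=3/2b
5) 3396.226ms=9b +566.038ms=3/2b
6) 3962.264ms=21/2b +566.038ms=3/2b
Σ=12b of 12 (159bpm 6/8) — PASS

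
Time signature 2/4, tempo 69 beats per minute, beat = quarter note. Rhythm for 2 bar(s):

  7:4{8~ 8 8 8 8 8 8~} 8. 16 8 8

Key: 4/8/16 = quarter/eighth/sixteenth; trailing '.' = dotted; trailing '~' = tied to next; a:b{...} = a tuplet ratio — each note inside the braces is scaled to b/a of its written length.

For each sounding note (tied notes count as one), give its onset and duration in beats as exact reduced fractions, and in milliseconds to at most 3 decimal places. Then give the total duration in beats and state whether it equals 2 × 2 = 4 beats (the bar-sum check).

1) 0.0ms=0b +496.894ms=4/7b
2) 496.894ms=4/7b +248.447ms=2/7b
3) 745.342ms=6/7b +248.447ms=2/7b
4) 993.789ms=8/7b +248.447ms=2/7b
5) 1242.236ms=10/7b +248.447ms=2/7b
6) 1490.683ms=12/7b +900.621ms=29/28b
7) 2391.304ms=11/4b +217.391ms=1/4b
8) 2608.696ms=3b +434.783ms=1/2b
9) 3043.478ms=7/2b +434.783ms=1/2b
Σ=4b of 4 (69bpm 2/4) — PASS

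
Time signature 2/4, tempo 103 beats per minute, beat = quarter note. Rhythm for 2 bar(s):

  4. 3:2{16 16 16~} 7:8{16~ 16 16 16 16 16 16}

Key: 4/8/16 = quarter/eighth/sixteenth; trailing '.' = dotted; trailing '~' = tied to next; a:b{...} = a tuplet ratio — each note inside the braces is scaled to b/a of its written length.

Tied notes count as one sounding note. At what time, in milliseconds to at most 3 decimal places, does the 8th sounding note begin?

note 8 onset = 24/7b = 1997.226ms

1. 0.0ms @ 0 + 873.786ms (3/2)
2. 873.786ms @ 3/2 + 97.087ms (1/6)
3. 970.874ms @ 5/3 + 97.087ms (1/6)
4. 1067.961ms @ 11/6 + 429.958ms (31/42)
5. 1497.92ms @ 18/7 + 166.436ms (2/7)
6. 1664.355ms @ 20/7 + 166.436ms (2/7)
7. 1830.791ms @ 22/7 + 166.436ms (2/7)
8. 1997.226ms @ 24/7 + 166.436ms (2/7)
9. 2163.662ms @ 26/7 + 166.436ms (2/7)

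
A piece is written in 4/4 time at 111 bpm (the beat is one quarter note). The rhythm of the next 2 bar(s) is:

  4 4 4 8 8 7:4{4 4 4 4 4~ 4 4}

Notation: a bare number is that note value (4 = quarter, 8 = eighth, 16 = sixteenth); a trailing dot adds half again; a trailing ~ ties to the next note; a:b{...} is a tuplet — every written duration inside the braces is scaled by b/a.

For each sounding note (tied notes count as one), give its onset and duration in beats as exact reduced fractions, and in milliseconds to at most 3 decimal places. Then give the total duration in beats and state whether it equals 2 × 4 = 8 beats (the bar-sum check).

1) 0.0ms=0b +540.541ms=1b
2) 540.541ms=1b +540.541ms=1b
3) 1081.081ms=2b +540.541ms=1b
4) 1621.622ms=3b +270.27ms=1/2b
5) 1891.892ms=7/2b +270.27ms=1/2b
6) 2162.162ms=4b +308.88ms=4/7b
7) 2471.042ms=32/7b +308.88ms=4/7b
8) 2779.923ms=36/7b +308.88ms=4/7b
9) 3088.803ms=40/7b +308.88ms=4/7b
10) 3397.683ms=44/7b +617.761ms=8/7b
11) 4015.444ms=52/7b +308.88ms=4/7b
Σ=8b of 8 (111bpm 4/4) — PASS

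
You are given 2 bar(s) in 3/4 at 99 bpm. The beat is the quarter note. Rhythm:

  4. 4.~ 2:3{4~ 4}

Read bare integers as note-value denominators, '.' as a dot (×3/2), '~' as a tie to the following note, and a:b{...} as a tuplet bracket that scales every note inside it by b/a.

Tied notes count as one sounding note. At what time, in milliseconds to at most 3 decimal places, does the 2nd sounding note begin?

note 2 onset = 3/2b = 909.091ms

1. 0.0ms @ 0 + 909.091ms (3/2)
2. 909.091ms @ 3/2 + 2727.273ms (9/2)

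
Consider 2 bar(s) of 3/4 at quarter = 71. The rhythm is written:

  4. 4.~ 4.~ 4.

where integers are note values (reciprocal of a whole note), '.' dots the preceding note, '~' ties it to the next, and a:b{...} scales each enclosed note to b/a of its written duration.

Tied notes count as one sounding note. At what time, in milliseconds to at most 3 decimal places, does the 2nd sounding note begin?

note 2 onset = 3/2b = 1267.606ms

1. 0.0ms @ 0 + 1267.606ms (3/2)
2. 1267.606ms @ 3/2 + 3802.817ms (9/2)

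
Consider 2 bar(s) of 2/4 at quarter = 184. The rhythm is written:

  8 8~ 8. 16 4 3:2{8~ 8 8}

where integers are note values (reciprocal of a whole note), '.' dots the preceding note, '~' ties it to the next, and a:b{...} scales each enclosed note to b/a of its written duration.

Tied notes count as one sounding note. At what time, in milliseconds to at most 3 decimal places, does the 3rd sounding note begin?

note 3 onset = 7/4b = 570.652ms

1. 0.0ms @ 0 + 163.043ms (1/2)
2. 163.043ms @ 1/2 + 407.609ms (5/4)
3. 570.652ms @ 7/4 + 81.522ms (1/4)
4. 652.174ms @ 2 + 326.087ms (1)
5. 978.261ms @ 3 + 217.391ms (2/3)
6. 1195.652ms @ 11/3 + 108.696ms (1/3)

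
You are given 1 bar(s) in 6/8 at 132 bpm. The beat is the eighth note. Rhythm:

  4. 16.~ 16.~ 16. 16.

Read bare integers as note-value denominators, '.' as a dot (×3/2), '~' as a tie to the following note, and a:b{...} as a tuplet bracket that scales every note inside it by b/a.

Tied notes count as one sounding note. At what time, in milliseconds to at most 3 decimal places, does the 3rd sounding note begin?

note 3 onset = 21/4b = 2386.364ms

1. 0.0ms @ 0 + 1363.636ms (3)
2. 1363.636ms @ 3 + 1022.727ms (9/4)
3. 2386.364ms @ 21/4 + 340.909ms (3/4)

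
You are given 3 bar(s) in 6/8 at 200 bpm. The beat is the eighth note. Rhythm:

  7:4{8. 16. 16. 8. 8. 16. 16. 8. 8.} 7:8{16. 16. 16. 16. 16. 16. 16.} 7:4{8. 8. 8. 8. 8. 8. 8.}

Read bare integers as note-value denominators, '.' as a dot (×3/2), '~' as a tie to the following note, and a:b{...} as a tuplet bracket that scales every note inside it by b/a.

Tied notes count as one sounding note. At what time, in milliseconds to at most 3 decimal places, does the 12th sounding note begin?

1. 0.0ms @ 0 + 257.143ms (6/7)
2. 257.143ms @ 6/7 + 128.571ms (3/7)
3. 385.714ms @ 9/7 + 128.571ms (3/7)
4. 514.286ms @ 12/7 + 257.143ms (6/7)
5. 771.429ms @ 18/7 + 257.143ms (6/7)
6. 1028.571ms @ 24/7 + 128.571ms (3/7)
7. 1157.143ms @ 27/7 + 128.571ms (3/7)
8. 1285.714ms @ 30/7 + 257.143ms (6/7)
9. 1542.857ms @ 36/7 + 257.143ms (6/7)
10. 1800.0ms @ 6 + 257.143ms (6/7)
11. 2057.143ms @ 48/7 + 257.143ms (6/7)
12. 2314.286ms @ 54/7 + 257.143ms (6/7)
13. 2571.429ms @ 60/7 + 257.143ms (6/7)
14. 2828.571ms @ 66/7 + 257.143ms (6/7)
15. 3085.714ms @ 72/7 + 257.143ms (6/7)
16. 3342.857ms @ 78/7 + 257.143ms (6/7)
17. 3600.0ms @ 12 + 257.143ms (6/7)
18. 3857.143ms @ 90/7 + 257.143ms (6/7)
19. 4114.286ms @ 96/7 + 257.143ms (6/7)
20. 4371.429ms @ 102/7 + 257.143ms (6/7)
21. 4628.571ms @ 108/7 + 257.143ms (6/7)
22. 4885.714ms @ 114/7 + 257.143ms (6/7)
23. 5142.857ms @ 120/7 + 257.143ms (6/7)

note 12 onset = 54/7b = 2314.286ms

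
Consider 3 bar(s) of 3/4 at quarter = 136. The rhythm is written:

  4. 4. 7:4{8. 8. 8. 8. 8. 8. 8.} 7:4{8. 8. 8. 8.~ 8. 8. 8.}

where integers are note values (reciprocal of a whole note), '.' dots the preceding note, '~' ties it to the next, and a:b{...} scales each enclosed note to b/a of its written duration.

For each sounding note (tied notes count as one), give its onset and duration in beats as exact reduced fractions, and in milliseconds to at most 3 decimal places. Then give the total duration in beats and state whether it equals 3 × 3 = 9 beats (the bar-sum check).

1) 0.0ms=0b +661.765ms=3/2b
2) 661.765ms=3/2b +661.765ms=3/2b
3) 1323.529ms=3b +189.076ms=3/7b
4) 1512.605ms=24/7b +189.076ms=3/7b
5) 1701.681ms=27/7b +189.076ms=3/7b
6) 1890.756ms=30/7b +189.076ms=3/7b
7) 2079.832ms=33/7b +189.076ms=3/7b
8) 2268.908ms=36/7b +189.076ms=3/7b
9) 2457.983ms=39/7b +189.076ms=3/7b
10) 2647.059ms=6b +189.076ms=3/7b
11) 2836.134ms=45/7b +189.076ms=3/7b
12) 3025.21ms=48/7b +189.076ms=3/7b
13) 3214.286ms=51/7b +378.151ms=6/7b
14) 3592.437ms=57/7b +189.076ms=3/7b
15) 3781.513ms=60/7b +189.076ms=3/7b
Σ=9b of 9 (136bpm 3/4) — PASS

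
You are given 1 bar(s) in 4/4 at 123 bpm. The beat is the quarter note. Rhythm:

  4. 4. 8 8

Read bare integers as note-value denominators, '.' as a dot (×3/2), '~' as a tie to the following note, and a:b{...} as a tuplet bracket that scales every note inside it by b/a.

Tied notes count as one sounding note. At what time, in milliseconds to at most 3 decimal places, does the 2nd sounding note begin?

note 2 onset = 3/2b = 731.707ms

1. 0.0ms @ 0 + 731.707ms (3/2)
2. 731.707ms @ 3/2 + 731.707ms (3/2)
3. 1463.415ms @ 3 + 243.902ms (1/2)
4. 1707.317ms @ 7/2 + 243.902ms (1/2)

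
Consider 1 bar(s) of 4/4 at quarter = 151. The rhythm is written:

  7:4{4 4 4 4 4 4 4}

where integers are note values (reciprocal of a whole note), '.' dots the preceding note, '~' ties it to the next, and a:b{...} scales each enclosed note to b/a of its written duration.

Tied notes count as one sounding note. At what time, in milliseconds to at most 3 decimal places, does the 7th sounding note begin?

note 7 onset = 24/7b = 1362.346ms

1. 0.0ms @ 0 + 227.058ms (4/7)
2. 227.058ms @ 4/7 + 227.058ms (4/7)
3. 454.115ms @ 8/7 + 227.058ms (4/7)
4. 681.173ms @ 12/7 + 227.058ms (4/7)
5. 908.231ms @ 16/7 + 227.058ms (4/7)
6. 1135.289ms @ 20/7 + 227.058ms (4/7)
7. 1362.346ms @ 24/7 + 227.058ms (4/7)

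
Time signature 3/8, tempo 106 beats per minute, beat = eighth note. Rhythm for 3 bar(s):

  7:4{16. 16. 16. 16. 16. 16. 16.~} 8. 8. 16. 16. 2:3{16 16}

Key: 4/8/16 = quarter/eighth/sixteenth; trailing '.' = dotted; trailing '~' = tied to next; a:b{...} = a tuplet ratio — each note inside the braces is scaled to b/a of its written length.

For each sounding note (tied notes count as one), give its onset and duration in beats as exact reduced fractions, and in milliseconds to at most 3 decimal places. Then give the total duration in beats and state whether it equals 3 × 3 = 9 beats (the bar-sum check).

1) 0.0ms=0b +242.588ms=3/7b
2) 242.588ms=3/7b +242.588ms=3/7b
3) 485.175ms=6/7b +242.588ms=3/7b
4) 727.763ms=9/7b +242.588ms=3/7b
5) 970.35ms=12/7b +242.588ms=3/7b
6) 1212.938ms=15/7b +242.588ms=3/7b
7) 1455.526ms=18/7b +1091.644ms=27/14b
8) 2547.17ms=9/2b +849.057ms=3/2b
9) 3396.226ms=6b +424.528ms=3/4b
10) 3820.755ms=27/4b +424.528ms=3/4b
11) 4245.283ms=15/2b +424.528ms=3/4b
12) 4669.811ms=33/4b +424.528ms=3/4b
Σ=9b of 9 (106bpm 3/8) — PASS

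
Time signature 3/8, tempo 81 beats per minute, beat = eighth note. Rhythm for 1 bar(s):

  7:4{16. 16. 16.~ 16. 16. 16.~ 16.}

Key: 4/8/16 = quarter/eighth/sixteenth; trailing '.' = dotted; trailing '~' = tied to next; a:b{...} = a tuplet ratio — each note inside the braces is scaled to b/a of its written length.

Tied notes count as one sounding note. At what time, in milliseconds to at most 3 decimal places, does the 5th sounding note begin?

note 5 onset = 15/7b = 1587.302ms

1. 0.0ms @ 0 + 317.46ms (3/7)
2. 317.46ms @ 3/7 + 317.46ms (3/7)
3. 634.921ms @ 6/7 + 634.921ms (6/7)
4. 1269.841ms @ 12/7 + 317.46ms (3/7)
5. 1587.302ms @ 15/7 + 634.921ms (6/7)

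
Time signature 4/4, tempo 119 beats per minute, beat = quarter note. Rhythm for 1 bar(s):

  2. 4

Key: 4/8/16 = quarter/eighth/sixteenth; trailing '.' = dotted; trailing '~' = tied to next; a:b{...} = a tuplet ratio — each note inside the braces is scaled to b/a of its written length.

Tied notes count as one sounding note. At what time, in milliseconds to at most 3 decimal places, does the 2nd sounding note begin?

1. 0.0ms @ 0 + 1512.605ms (3)
2. 1512.605ms @ 3 + 504.202ms (1)

note 2 onset = 3b = 1512.605ms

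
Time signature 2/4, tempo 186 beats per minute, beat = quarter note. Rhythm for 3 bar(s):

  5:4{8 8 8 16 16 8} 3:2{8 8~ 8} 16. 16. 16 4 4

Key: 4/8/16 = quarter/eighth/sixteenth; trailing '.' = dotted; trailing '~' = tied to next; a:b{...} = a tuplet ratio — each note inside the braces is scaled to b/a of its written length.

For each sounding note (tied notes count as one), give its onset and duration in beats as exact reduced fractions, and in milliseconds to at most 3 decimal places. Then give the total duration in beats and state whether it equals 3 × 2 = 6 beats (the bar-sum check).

1) 0.0ms=0b +129.032ms=2/5b
2) 129.032ms=2/5b +129.032ms=2/5b
3) 258.065ms=4/5b +129.032ms=2/5b
4) 387.097ms=6/5b +64.516ms=1/5b
5) 451.613ms=7/5b +64.516ms=1/5b
6) 516.129ms=8/5b +129.032ms=2/5b
7) 645.161ms=2b +107.527ms=1/3b
8) 752.688ms=7/3b +215.054ms=2/3b
9) 967.742ms=3b +120.968ms=3/8b
10) 1088.71ms=27/8b +120.968ms=3/8b
11) 1209.677ms=15/4b +80.645ms=1/4b
12) 1290.323ms=4b +322.581ms=1b
13) 1612.903ms=5b +322.581ms=1b
Σ=6b of 6 (186bpm 2/4) — PASS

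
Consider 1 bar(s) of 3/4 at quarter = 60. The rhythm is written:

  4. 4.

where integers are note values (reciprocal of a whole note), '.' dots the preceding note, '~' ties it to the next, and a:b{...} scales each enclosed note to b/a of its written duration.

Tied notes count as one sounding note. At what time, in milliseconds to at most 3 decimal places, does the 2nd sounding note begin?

1. 0.0ms @ 0 + 1500.0ms (3/2)
2. 1500.0ms @ 3/2 + 1500.0ms (3/2)

note 2 onset = 3/2b = 1500.0ms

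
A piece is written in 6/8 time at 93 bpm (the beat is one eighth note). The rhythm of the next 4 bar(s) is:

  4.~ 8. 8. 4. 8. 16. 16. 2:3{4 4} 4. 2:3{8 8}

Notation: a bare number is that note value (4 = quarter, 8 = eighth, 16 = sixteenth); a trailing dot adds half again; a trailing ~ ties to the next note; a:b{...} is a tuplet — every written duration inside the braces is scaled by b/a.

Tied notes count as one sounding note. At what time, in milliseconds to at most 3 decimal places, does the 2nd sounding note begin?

1. 0.0ms @ 0 + 2903.226ms (9/2)
2. 2903.226ms @ 9/2 + 967.742ms (3/2)
3. 3870.968ms @ 6 + 1935.484ms (3)
4. 5806.452ms @ 9 + 967.742ms (3/2)
5. 6774.194ms @ 21/2 + 483.871ms (3/4)
6. 7258.065ms @ 45/4 + 483.871ms (3/4)
7. 7741.935ms @ 12 + 1935.484ms (3)
8. 9677.419ms @ 15 + 1935.484ms (3)
9. 11612.903ms @ 18 + 1935.484ms (3)
10. 13548.387ms @ 21 + 967.742ms (3/2)
11. 14516.129ms @ 45/2 + 967.742ms (3/2)

note 2 onset = 9/2b = 2903.226ms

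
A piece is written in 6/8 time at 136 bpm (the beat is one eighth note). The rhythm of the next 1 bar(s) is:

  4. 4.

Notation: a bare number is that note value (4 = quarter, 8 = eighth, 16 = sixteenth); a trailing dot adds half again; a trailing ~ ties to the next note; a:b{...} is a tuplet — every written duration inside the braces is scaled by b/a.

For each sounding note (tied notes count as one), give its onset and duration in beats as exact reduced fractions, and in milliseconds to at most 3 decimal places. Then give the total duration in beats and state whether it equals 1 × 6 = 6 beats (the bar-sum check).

1) 0.0ms=0b +1323.529ms=3b
2) 1323.529ms=3b +1323.529ms=3b
Σ=6b of 6 (136bpm 6/8) — PASS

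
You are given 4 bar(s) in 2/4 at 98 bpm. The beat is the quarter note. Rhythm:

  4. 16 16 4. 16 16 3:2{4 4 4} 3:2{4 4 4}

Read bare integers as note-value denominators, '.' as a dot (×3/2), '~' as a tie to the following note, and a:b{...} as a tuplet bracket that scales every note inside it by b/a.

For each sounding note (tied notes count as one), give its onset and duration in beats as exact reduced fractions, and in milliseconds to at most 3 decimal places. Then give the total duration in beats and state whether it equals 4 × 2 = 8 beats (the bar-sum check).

1) 0.0ms=0b +918.367ms=3/2b
2) 918.367ms=3/2b +153.061ms=1/4b
3) 1071.429ms=7/4b +153.061ms=1/4b
4) 1224.49ms=2b +918.367ms=3/2b
5) 2142.857ms=7/2b +153.061ms=1/4b
6) 2295.918ms=15/4b +153.061ms=1/4b
7) 2448.98ms=4b +408.163ms=2/3b
8) 2857.143ms=14/3b +408.163ms=2/3b
9) 3265.306ms=16/3b +408.163ms=2/3b
10) 3673.469ms=6b +408.163ms=2/3b
11) 4081.633ms=20/3b +408.163ms=2/3b
12) 4489.796ms=22/3b +408.163ms=2/3b
Σ=8b of 8 (98bpm 2/4) — PASS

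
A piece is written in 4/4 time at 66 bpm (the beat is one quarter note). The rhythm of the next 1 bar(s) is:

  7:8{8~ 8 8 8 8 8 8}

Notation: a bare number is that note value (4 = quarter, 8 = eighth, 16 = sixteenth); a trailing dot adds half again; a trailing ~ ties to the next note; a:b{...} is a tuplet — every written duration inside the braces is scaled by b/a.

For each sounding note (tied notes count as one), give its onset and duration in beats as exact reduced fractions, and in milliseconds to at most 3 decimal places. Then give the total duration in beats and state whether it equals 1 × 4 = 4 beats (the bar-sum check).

1) 0.0ms=0b +1038.961ms=8/7b
2) 1038.961ms=8/7b +519.481ms=4/7b
3) 1558.442ms=12/7b +519.481ms=4/7b
4) 2077.922ms=16/7b +519.481ms=4/7b
5) 2597.403ms=20/7b +519.481ms=4/7b
6) 3116.883ms=24/7b +519.481ms=4/7b
Σ=4b of 4 (66bpm 4/4) — PASS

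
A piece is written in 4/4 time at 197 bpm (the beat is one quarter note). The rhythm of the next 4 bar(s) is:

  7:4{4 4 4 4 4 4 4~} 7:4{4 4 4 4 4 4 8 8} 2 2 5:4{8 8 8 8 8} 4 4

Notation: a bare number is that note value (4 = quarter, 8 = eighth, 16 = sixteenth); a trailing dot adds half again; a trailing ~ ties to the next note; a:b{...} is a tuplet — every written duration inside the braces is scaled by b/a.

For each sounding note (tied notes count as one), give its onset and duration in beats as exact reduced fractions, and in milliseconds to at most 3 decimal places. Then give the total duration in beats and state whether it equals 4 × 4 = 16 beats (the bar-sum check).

1) 0.0ms=0b +174.039ms=4/7b
2) 174.039ms=4/7b +174.039ms=4/7b
3) 348.078ms=8/7b +174.039ms=4/7b
4) 522.117ms=12/7b +174.039ms=4/7b
5) 696.157ms=16/7b +174.039ms=4/7b
6) 870.196ms=20/7b +174.039ms=4/7b
7) 1044.235ms=24/7b +348.078ms=8/7b
8) 1392.313ms=32/7b +174.039ms=4/7b
9) 1566.352ms=36/7b +174.039ms=4/7b
10) 1740.392ms=40/7b +174.039ms=4/7b
11) 1914.431ms=44/7b +174.039ms=4/7b
12) 2088.47ms=48/7b +174.039ms=4/7b
13) 2262.509ms=52/7b +87.02ms=2/7b
14) 2349.529ms=54/7b +87.02ms=2/7b
15) 2436.548ms=8b +609.137ms=2b
16) 3045.685ms=10b +609.137ms=2b
17) 3654.822ms=12b +121.827ms=2/5b
18) 3776.65ms=62/5b +121.827ms=2/5b
19) 3898.477ms=64/5b +121.827ms=2/5b
20) 4020.305ms=66/5b +121.827ms=2/5b
21) 4142.132ms=68/5b +121.827ms=2/5b
22) 4263.959ms=14b +304.569ms=1b
23) 4568.528ms=15b +304.569ms=1b
Σ=16b of 16 (197bpm 4/4) — PASS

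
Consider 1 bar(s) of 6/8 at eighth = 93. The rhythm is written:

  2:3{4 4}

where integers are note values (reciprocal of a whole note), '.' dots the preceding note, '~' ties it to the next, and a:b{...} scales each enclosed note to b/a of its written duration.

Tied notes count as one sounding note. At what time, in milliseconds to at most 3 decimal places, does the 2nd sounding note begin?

note 2 onset = 3b = 1935.484ms

1. 0.0ms @ 0 + 1935.484ms (3)
2. 1935.484ms @ 3 + 1935.484ms (3)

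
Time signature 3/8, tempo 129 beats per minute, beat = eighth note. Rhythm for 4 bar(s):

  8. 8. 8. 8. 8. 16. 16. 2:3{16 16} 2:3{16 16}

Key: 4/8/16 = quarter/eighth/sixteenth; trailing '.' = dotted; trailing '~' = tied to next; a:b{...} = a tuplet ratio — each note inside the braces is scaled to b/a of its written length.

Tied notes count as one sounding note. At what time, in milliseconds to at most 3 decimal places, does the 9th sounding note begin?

1. 0.0ms @ 0 + 697.674ms (3/2)
2. 697.674ms @ 3/2 + 697.674ms (3/2)
3. 1395.349ms @ 3 + 697.674ms (3/2)
4. 2093.023ms @ 9/2 + 697.674ms (3/2)
5. 2790.698ms @ 6 + 697.674ms (3/2)
6. 3488.372ms @ 15/2 + 348.837ms (3/4)
7. 3837.209ms @ 33/4 + 348.837ms (3/4)
8. 4186.047ms @ 9 + 348.837ms (3/4)
9. 4534.884ms @ 39/4 + 348.837ms (3/4)
10. 4883.721ms @ 21/2 + 348.837ms (3/4)
11. 5232.558ms @ 45/4 + 348.837ms (3/4)

note 9 onset = 39/4b = 4534.884ms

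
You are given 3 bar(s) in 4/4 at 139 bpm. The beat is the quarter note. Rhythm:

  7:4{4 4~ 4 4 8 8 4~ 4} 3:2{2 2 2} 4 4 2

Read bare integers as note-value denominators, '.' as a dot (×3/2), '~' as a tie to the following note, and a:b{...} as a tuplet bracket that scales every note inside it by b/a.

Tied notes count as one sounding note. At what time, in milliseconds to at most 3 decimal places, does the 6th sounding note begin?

1. 0.0ms @ 0 + 246.66ms (4/7)
2. 246.66ms @ 4/7 + 493.32ms (8/7)
3. 739.979ms @ 12/7 + 246.66ms (4/7)
4. 986.639ms @ 16/7 + 123.33ms (2/7)
5. 1109.969ms @ 18/7 + 123.33ms (2/7)
6. 1233.299ms @ 20/7 + 493.32ms (8/7)
7. 1726.619ms @ 4 + 575.54ms (4/3)
8. 2302.158ms @ 16/3 + 575.54ms (4/3)
9. 2877.698ms @ 20/3 + 575.54ms (4/3)
10. 3453.237ms @ 8 + 431.655ms (1)
11. 3884.892ms @ 9 + 431.655ms (1)
12. 4316.547ms @ 10 + 863.309ms (2)

note 6 onset = 20/7b = 1233.299ms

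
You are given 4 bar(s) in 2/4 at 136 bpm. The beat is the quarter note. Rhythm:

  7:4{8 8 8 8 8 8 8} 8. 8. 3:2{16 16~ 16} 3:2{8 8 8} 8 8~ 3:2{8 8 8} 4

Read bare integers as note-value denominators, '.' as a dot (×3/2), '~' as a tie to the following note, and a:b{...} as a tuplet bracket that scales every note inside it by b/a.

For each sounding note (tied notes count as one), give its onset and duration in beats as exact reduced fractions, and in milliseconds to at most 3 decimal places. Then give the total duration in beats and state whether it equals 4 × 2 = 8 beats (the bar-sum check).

1) 0.0ms=0b +126.05ms=2/7b
2) 126.05ms=2/7b +126.05ms=2/7b
3) 252.101ms=4/7b +126.05ms=2/7b
4) 378.151ms=6/7b +126.05ms=2/7b
5) 504.202ms=8/7b +126.05ms=2/7b
6) 630.252ms=10/7b +126.05ms=2/7b
7) 756.303ms=12/7b +126.05ms=2/7b
8) 882.353ms=2b +330.882ms=3/4b
9) 1213.235ms=11/4b +330.882ms=3/4b
10) 1544.118ms=7/2b +73.529ms=1/6b
11) 1617.647ms=11/3b +147.059ms=1/3b
12) 1764.706ms=4b +147.059ms=1/3b
13) 1911.765ms=13/3b +147.059ms=1/3b
14) 2058.824ms=14/3b +147.059ms=1/3b
15) 2205.882ms=5b +220.588ms=1/2b
16) 2426.471ms=11/2b +367.647ms=5/6b
17) 2794.118ms=19/3b +147.059ms=1/3b
18) 2941.176ms=20/3b +147.059ms=1/3b
19) 3088.235ms=7b +441.176ms=1b
Σ=8b of 8 (136bpm 2/4) — PASS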